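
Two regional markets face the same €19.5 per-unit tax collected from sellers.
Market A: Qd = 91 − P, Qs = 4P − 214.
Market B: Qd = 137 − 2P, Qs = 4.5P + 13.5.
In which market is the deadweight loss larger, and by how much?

Market B, by €111.15.

Market A: pre-tax P* = €61, Q* = 30; post-tax Q = 14.4; deadweight loss = €152.1.
Market B: pre-tax P* = €19, Q* = 99; post-tax Q = 72; deadweight loss = €263.25.
Difference: €152.1 vs €263.25 → market B is larger by €111.15.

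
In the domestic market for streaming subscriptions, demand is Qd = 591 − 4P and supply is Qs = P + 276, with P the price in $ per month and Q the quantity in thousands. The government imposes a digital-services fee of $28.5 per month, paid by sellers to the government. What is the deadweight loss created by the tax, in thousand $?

Without the tax, 591 − 4P = P + 276 gives 5P = 315, so P* = $63 and Q* = 339.
With the tax collected from sellers, supply shifts: Qs = (P − 28.5) + 276.
New equilibrium: consumers pay $68.7, sellers receive $40.2, Q = 316.2. (Wedge: Pb − Ps = 28.5.)
Quantity falls by |ΔQ| = |339 − 316.2| = 22.8.
DWL = ½ · t · |ΔQ| = ½ · 28.5 · 22.8 = $324.9.

Deadweight loss = $324.9 thousand.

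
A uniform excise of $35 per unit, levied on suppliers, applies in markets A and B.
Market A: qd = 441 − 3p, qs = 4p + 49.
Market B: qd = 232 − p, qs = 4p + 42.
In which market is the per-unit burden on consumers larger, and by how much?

Market B, by $8.

Market A: pre-tax p* = $56, q* = 273; post-tax q = 213; per-unit burden on consumers = $20.
Market B: pre-tax p* = $38, q* = 194; post-tax q = 166; per-unit burden on consumers = $28.
Difference: $20 vs $28 → market B is larger by $8.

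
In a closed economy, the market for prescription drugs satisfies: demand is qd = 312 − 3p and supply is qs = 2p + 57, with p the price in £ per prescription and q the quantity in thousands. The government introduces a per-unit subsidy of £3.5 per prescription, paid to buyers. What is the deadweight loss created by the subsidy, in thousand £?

Deadweight loss = £7.35 thousand.

Without the subsidy, 312 − 3p = 2p + 57 gives 5p = 255, so p* = £51 and q* = 159.
With a per-unit subsidy paid to buyers, each effectively pays p − 3.5, so demand becomes qd = 312 − 3(p − 3.5).
New equilibrium: buyers pay £49.6, producers receive £53.1, q = 163.2. (Wedge: pb − ps = −3.5.)
Quantity rises by |ΔQ| = |159 − 163.2| = 4.2.
DWL = ½ · t · |ΔQ| = ½ · 3.5 · 4.2 = £7.35.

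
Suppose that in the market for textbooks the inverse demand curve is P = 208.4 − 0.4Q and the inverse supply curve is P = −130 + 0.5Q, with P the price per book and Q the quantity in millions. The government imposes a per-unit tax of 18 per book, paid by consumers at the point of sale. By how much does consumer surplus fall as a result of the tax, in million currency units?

Consumer surplus falls by 2928 million.

Rewrite in direct form: Qd = 521 − 2.5P and Qs = 2P + 260.
Before the tax: set 521 − 2.5P = 2P + 260 → P* = 58, Q* = 376.
With the tax collected from consumers, demand (in seller-price terms) shifts: Qd = 521 − 2.5(P + 18).
Solving gives Q = 356 with consumers paying 66 and producers receiving 48 (the 18 wedge).
ΔCS is the trapezoid between Q = 356 and Q = 376 of height 8: ½ · (376 + 356) · 8 = 2928.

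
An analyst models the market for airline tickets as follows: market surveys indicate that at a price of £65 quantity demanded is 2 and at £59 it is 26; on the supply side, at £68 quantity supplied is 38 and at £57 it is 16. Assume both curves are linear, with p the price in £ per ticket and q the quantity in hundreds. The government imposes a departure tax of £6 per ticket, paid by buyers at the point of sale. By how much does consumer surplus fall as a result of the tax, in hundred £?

Consumer surplus falls by £36 hundred.

Demand slope: (26 − 2)/(59 − 65) = -4, so qd = 262 − 4p.
Supply slope: (16 − 38)/(57 − 68) = 2, so qs = 2p − 98.
Before the tax: set 262 − 4p = 2p − 98 → p* = £60, q* = 22.
With the tax collected from buyers, demand (in seller-price terms) shifts: qd = 262 − 4(p + 6).
Solving gives q = 14 with buyers paying £62 and sellers receiving £56 (the £6 wedge).
ΔCS is the trapezoid between Q = 14 and Q = 22 of height £2: ½ · (22 + 14) · 2 = £36.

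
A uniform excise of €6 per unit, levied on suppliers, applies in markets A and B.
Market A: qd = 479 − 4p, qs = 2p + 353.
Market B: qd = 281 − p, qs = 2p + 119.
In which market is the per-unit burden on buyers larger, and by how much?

Market A: pre-tax p* = €21, q* = 395; post-tax q = 387; per-unit burden on buyers = €2.
Market B: pre-tax p* = €54, q* = 227; post-tax q = 223; per-unit burden on buyers = €4.
Difference: €2 vs €4 → market B is larger by €2.

Market B, by €2.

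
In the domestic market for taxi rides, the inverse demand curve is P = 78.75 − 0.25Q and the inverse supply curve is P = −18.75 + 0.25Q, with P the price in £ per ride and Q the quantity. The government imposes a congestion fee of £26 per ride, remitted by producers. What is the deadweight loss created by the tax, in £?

Rewrite in direct form: Qd = 315 − 4P and Qs = 4P + 75.
Without the tax, 315 − 4P = 4P + 75 gives 8P = 240, so P* = £30 and Q* = 195.
With the tax collected from producers, supply shifts: Qs = 4(P − 26) + 75.
Solving gives Q = 143 with buyers paying £43 and producers receiving £17 (the £26 wedge).
Quantity falls by |ΔQ| = |195 − 143| = 52.
DWL = ½ · t · |ΔQ| = ½ · 26 · 52 = £676.

Deadweight loss = £676.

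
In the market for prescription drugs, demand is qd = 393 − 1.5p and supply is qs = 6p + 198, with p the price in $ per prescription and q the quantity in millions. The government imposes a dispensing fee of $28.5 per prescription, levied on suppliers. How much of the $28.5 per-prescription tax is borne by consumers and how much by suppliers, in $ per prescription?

Without the tax, 393 − 1.5p = 6p + 198 gives 7.5p = 195, so p* = $26 and q* = 354.
With the tax collected from suppliers, supply shifts: qs = 6(p − 28.5) + 198.
New equilibrium: consumers pay $48.8, suppliers receive $20.3, q = 319.8. (Wedge: pb − ps = 28.5.)
Burden on consumers: $22.8; on suppliers: $5.7. (They sum to $28.5.)

Consumers bear $22.8 per prescription; suppliers bear $5.7 per prescription.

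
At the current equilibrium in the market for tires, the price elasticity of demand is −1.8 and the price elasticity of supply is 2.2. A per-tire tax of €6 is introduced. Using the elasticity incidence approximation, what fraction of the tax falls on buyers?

Buyers' share ≈ 0.55.

Incidence ratio: buyers' share ≈ εs / (εs + |εd|) = 2.2 / (2.2 + 1.8) = 0.55.
Supply is the more elastic side, so buyers bear the larger share.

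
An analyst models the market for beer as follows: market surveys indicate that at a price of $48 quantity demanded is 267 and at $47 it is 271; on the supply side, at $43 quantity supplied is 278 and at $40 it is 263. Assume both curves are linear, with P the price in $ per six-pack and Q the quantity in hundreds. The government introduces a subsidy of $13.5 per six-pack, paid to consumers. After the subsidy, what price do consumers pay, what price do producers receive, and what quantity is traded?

Consumers pay $36.5; producers receive $50; quantity = 313.

Demand slope: (271 − 267)/(47 − 48) = -4, so Qd = 459 − 4P.
Supply slope: (263 − 278)/(40 − 43) = 5, so Qs = 5P + 63.
Before the subsidy: set 459 − 4P = 5P + 63 → P* = $44, Q* = 283.
With a per-unit subsidy paid to consumers, each effectively pays P − 13.5, so demand becomes Qd = 459 − 4(P − 13.5).
New equilibrium: consumers pay $36.5, producers receive $50, Q = 313. (Wedge: Pb − Ps = −13.5.)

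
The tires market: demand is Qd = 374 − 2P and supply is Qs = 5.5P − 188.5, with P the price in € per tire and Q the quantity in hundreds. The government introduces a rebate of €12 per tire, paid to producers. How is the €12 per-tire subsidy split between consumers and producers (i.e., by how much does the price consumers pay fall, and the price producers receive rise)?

Consumers gain €8.8 per tire; producers gain €3.2 per tire.

Before the subsidy: set 374 − 2P = 5.5P − 188.5 → P* = €75, Q* = 224.
With a per-unit subsidy paid to producers, each receives P + 12 per unit sold, so supply becomes Qs = 5.5(P + 12) − 188.5.
New equilibrium: consumers pay €66.2, producers receive €78.2, Q = 241.6. (Wedge: Pb − Ps = −12.)
Gain to consumers: €8.8; to producers: €3.2. (They sum to €12.)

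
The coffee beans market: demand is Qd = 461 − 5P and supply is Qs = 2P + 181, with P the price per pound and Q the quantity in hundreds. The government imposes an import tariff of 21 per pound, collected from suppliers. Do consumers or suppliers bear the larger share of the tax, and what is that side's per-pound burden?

Suppliers bear the larger share: 15 per pound.

Before the tax: set 461 − 5P = 2P + 181 → P* = 40, Q* = 261.
With the tax collected from suppliers, supply shifts: Qs = 2(P − 21) + 181.
Solving gives Q = 231 with consumers paying 46 and suppliers receiving 25 (the 21 wedge).
Per-pound burden: consumers 6, suppliers 15.
Suppliers take the larger share because supply is less price-elastic here (demand slope 5 vs supply slope 2).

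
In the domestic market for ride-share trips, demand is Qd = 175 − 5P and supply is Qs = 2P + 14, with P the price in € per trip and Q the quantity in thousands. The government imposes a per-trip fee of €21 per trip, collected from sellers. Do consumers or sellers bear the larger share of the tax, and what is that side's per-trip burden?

Sellers bear the larger share: €15 per trip.

Without the tax, 175 − 5P = 2P + 14 gives 7P = 161, so P* = €23 and Q* = 60.
With the tax collected from sellers, supply shifts: Qs = 2(P − 21) + 14.
Solving gives Q = 30 with consumers paying €29 and sellers receiving €8 (the €21 wedge).
Per-trip burden: consumers €6, sellers €15.
Sellers take the larger share because supply is less price-elastic here (demand slope 5 vs supply slope 2).
The less price-elastic side of the market bears the larger share of a per-unit tax.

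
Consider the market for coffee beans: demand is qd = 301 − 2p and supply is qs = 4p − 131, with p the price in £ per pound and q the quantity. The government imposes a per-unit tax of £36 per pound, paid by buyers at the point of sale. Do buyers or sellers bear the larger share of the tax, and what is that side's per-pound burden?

Buyers bear the larger share: £24 per pound.

Before the tax: set 301 − 2p = 4p − 131 → p* = £72, q* = 157.
With the tax collected from buyers, demand (in seller-price terms) shifts: qd = 301 − 2(p + 36).
New equilibrium: buyers pay £96, sellers receive £60, q = 109. (Wedge: pb − ps = 36.)
Per-pound burden: buyers £24, sellers £12.
Buyers take the larger share because demand is less price-elastic here (demand slope 2 vs supply slope 4).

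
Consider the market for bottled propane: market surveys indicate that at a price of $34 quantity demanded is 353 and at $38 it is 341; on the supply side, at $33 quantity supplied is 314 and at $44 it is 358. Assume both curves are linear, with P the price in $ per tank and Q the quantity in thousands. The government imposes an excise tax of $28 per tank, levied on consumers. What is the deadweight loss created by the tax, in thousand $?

Deadweight loss = $672 thousand.

Demand slope: (341 − 353)/(38 − 34) = -3, so Qd = 455 − 3P.
Supply slope: (358 − 314)/(44 − 33) = 4, so Qs = 4P + 182.
Before the tax: set 455 − 3P = 4P + 182 → P* = $39, Q* = 338.
With the tax collected from consumers, demand (in seller-price terms) shifts: Qd = 455 − 3(P + 28).
New equilibrium: consumers pay $55, sellers receive $27, Q = 290. (Wedge: Pb − Ps = 28.)
Quantity falls by |ΔQ| = |338 − 290| = 48.
DWL = ½ · t · |ΔQ| = ½ · 28 · 48 = $672.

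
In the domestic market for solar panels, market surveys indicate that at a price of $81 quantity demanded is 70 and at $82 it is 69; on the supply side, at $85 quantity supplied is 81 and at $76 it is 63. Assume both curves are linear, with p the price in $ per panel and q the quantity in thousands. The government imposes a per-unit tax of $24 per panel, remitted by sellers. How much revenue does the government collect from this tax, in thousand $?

Tax revenue = $1320 thousand.

Demand slope: (69 − 70)/(82 − 81) = -1, so qd = 151 − p.
Supply slope: (63 − 81)/(76 − 85) = 2, so qs = 2p − 89.
Without the tax, 151 − p = 2p − 89 gives 3p = 240, so p* = $80 and q* = 71.
With the tax collected from sellers, supply shifts: qs = 2(p − 24) − 89.
Solving gives q = 55 with buyers paying $96 and sellers receiving $72 (the $24 wedge).
Revenue = t · Q = 24 · 55 = $1320.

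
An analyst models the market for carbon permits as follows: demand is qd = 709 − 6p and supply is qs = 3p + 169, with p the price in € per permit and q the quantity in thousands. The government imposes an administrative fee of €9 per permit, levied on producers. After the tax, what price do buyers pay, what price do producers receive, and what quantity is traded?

Before the tax: set 709 − 6p = 3p + 169 → p* = €60, q* = 349.
With the tax collected from producers, supply shifts: qs = 3(p − 9) + 169.
Solving gives q = 331 with buyers paying €63 and producers receiving €54 (the €9 wedge).
The less price-elastic side of the market bears the larger share of a per-unit tax.

Buyers pay €63; producers receive €54; quantity = 331.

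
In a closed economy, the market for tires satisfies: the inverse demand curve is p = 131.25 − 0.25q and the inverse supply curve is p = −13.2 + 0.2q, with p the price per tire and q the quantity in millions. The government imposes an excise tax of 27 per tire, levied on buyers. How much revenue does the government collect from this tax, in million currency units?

Rewrite in direct form: qd = 525 − 4p and qs = 5p + 66.
Without the tax, 525 − 4p = 5p + 66 gives 9p = 459, so p* = 51 and q* = 321.
With the tax collected from buyers, demand (in seller-price terms) shifts: qd = 525 − 4(p + 27).
Solving gives q = 261 with buyers paying 66 and producers receiving 39 (the 27 wedge).
Revenue = t · Q = 27 · 261 = 7047.

Tax revenue = 7047 million.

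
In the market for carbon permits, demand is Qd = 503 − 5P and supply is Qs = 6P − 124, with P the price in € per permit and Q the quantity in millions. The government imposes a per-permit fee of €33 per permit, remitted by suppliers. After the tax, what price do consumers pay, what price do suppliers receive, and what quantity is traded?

Consumers pay €75; suppliers receive €42; quantity = 128.

Without the tax, 503 − 5P = 6P − 124 gives 11P = 627, so P* = €57 and Q* = 218.
With the tax collected from suppliers, supply shifts: Qs = 6(P − 33) − 124.
Solving gives Q = 128 with consumers paying €75 and suppliers receiving €42 (the €33 wedge).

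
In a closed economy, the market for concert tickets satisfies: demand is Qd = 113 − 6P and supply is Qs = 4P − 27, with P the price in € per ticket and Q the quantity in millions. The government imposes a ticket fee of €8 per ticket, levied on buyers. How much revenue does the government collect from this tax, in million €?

Without the tax, 113 − 6P = 4P − 27 gives 10P = 140, so P* = €14 and Q* = 29.
With the tax collected from buyers, demand (in seller-price terms) shifts: Qd = 113 − 6(P + 8).
New equilibrium: buyers pay €17.2, suppliers receive €9.2, Q = 9.8. (Wedge: Pb − Ps = 8.)
Revenue = t · Q = 8 · 9.8 = €78.4.

Tax revenue = €78.4 million.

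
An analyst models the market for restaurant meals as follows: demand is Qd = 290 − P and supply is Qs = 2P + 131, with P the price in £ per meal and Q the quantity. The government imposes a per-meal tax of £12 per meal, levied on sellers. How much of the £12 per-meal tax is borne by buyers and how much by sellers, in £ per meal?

Without the tax, 290 − P = 2P + 131 gives 3P = 159, so P* = £53 and Q* = 237.
With the tax collected from sellers, supply shifts: Qs = 2(P − 12) + 131.
Solving gives Q = 229 with buyers paying £61 and sellers receiving £49 (the £12 wedge).
Burden on buyers: £8; on sellers: £4. (They sum to £12.)

Buyers bear £8 per meal; sellers bear £4 per meal.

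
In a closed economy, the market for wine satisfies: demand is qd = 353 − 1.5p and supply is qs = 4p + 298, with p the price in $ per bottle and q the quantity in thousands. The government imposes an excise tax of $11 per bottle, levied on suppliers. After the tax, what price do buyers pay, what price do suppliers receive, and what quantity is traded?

Buyers pay $18; suppliers receive $7; quantity = 326.

Without the tax, 353 − 1.5p = 4p + 298 gives 5.5p = 55, so p* = $10 and q* = 338.
With the tax collected from suppliers, supply shifts: qs = 4(p − 11) + 298.
New equilibrium: buyers pay $18, suppliers receive $7, q = 326. (Wedge: pb − ps = 11.)
The less price-elastic side of the market bears the larger share of a per-unit tax.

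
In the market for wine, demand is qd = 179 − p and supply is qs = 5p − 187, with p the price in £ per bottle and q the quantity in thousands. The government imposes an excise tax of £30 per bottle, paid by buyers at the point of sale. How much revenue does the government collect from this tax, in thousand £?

Before the tax: set 179 − p = 5p − 187 → p* = £61, q* = 118.
With the tax collected from buyers, demand (in seller-price terms) shifts: qd = 179 − (p + 30).
New equilibrium: buyers pay £86, suppliers receive £56, q = 93. (Wedge: pb − ps = 30.)
Revenue = t · Q = 30 · 93 = £2790.

Tax revenue = £2790 thousand.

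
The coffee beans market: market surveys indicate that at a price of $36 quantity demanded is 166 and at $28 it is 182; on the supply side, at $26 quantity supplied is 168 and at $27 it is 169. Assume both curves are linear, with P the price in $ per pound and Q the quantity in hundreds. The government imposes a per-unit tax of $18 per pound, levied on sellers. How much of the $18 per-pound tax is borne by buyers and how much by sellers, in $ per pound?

Demand slope: (182 − 166)/(28 − 36) = -2, so Qd = 238 − 2P.
Supply slope: (169 − 168)/(27 − 26) = 1, so Qs = P + 142.
Without the tax, 238 − 2P = P + 142 gives 3P = 96, so P* = $32 and Q* = 174.
With the tax collected from sellers, supply shifts: Qs = (P − 18) + 142.
New equilibrium: buyers pay $38, sellers receive $20, Q = 162. (Wedge: Pb − Ps = 18.)
Burden on buyers: $6; on sellers: $12. (They sum to $18.)
The less price-elastic side of the market bears the larger share of a per-unit tax.

Buyers bear $6 per pound; sellers bear $12 per pound.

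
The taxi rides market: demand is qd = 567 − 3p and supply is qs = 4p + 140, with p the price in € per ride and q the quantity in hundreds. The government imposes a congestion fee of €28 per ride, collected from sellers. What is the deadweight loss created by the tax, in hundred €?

Before the tax: set 567 − 3p = 4p + 140 → p* = €61, q* = 384.
With the tax collected from sellers, supply shifts: qs = 4(p − 28) + 140.
New equilibrium: buyers pay €77, sellers receive €49, q = 336. (Wedge: pb − ps = 28.)
Quantity falls by |ΔQ| = |384 − 336| = 48.
DWL = ½ · t · |ΔQ| = ½ · 28 · 48 = €672.

Deadweight loss = €672 hundred.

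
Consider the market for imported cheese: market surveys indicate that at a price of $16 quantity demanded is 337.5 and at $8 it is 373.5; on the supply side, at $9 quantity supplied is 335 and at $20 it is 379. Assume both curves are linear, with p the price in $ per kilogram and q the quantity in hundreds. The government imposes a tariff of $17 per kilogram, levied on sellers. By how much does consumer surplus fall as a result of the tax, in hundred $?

Consumer surplus falls by $2664 hundred.

Demand slope: (373.5 − 337.5)/(8 − 16) = -4.5, so qd = 409.5 − 4.5p.
Supply slope: (379 − 335)/(20 − 9) = 4, so qs = 4p + 299.
Without the tax, 409.5 − 4.5p = 4p + 299 gives 8.5p = 110.5, so p* = $13 and q* = 351.
With the tax collected from sellers, supply shifts: qs = 4(p − 17) + 299.
Solving gives q = 315 with buyers paying $21 and sellers receiving $4 (the $17 wedge).
ΔCS is the trapezoid between Q = 315 and Q = 351 of height $8: ½ · (351 + 315) · 8 = $2664.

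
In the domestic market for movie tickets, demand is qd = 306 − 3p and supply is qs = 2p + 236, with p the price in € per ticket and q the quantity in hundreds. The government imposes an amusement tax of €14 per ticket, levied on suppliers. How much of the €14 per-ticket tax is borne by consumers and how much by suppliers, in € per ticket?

Before the tax: set 306 − 3p = 2p + 236 → p* = €14, q* = 264.
With the tax collected from suppliers, supply shifts: qs = 2(p − 14) + 236.
Solving gives q = 247.2 with consumers paying €19.6 and suppliers receiving €5.6 (the €14 wedge).
Burden on consumers: €5.6; on suppliers: €8.4. (They sum to €14.)

Consumers bear €5.6 per ticket; suppliers bear €8.4 per ticket.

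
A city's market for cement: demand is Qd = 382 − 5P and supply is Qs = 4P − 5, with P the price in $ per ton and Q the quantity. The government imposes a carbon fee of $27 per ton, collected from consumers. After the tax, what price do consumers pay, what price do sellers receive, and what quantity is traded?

Consumers pay $55; sellers receive $28; quantity = 107.

Without the tax, 382 − 5P = 4P − 5 gives 9P = 387, so P* = $43 and Q* = 167.
With the tax collected from consumers, demand (in seller-price terms) shifts: Qd = 382 − 5(P + 27).
New equilibrium: consumers pay $55, sellers receive $28, Q = 107. (Wedge: Pb − Ps = 27.)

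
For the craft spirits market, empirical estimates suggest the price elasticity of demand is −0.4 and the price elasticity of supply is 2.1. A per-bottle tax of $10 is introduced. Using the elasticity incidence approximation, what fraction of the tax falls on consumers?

Consumers' share ≈ 0.84.

Incidence ratio: consumers' share ≈ εs / (εs + |εd|) = 2.1 / (2.1 + 0.4) = 0.84.
Supply is the more elastic side, so consumers bear the larger share.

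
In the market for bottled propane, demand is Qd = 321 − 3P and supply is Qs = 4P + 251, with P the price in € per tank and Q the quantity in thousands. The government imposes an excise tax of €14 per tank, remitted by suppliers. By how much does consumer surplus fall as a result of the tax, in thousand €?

Consumer surplus falls by €2232 thousand.

Before the tax: set 321 − 3P = 4P + 251 → P* = €10, Q* = 291.
With the tax collected from suppliers, supply shifts: Qs = 4(P − 14) + 251.
New equilibrium: buyers pay €18, suppliers receive €4, Q = 267. (Wedge: Pb − Ps = 14.)
ΔCS is the trapezoid between Q = 267 and Q = 291 of height €8: ½ · (291 + 267) · 8 = €2232.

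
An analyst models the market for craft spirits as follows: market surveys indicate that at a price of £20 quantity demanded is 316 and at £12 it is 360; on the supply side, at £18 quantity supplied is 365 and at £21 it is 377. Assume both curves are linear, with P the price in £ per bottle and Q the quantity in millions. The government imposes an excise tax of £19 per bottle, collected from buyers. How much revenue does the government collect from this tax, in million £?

Tax revenue = £5795 million.

Demand slope: (360 − 316)/(12 − 20) = -5.5, so Qd = 426 − 5.5P.
Supply slope: (377 − 365)/(21 − 18) = 4, so Qs = 4P + 293.
Without the tax, 426 − 5.5P = 4P + 293 gives 9.5P = 133, so P* = £14 and Q* = 349.
With the tax collected from buyers, demand (in seller-price terms) shifts: Qd = 426 − 5.5(P + 19).
New equilibrium: buyers pay £22, producers receive £3, Q = 305. (Wedge: Pb − Ps = 19.)
Revenue = t · Q = 19 · 305 = £5795.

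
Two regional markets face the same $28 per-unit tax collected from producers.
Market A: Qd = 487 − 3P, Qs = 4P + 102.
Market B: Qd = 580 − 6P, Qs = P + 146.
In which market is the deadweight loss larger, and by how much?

Market A: pre-tax P* = $55, Q* = 322; post-tax Q = 274; deadweight loss = $672.
Market B: pre-tax P* = $62, Q* = 208; post-tax Q = 184; deadweight loss = $336.
Difference: $672 vs $336 → market A is larger by $336.

Market A, by $336.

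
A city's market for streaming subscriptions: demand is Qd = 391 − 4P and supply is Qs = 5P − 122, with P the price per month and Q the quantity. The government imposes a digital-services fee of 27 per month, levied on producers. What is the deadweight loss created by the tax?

Before the tax: set 391 − 4P = 5P − 122 → P* = 57, Q* = 163.
With the tax collected from producers, supply shifts: Qs = 5(P − 27) − 122.
New equilibrium: buyers pay 72, producers receive 45, Q = 103. (Wedge: Pb − Ps = 27.)
Quantity falls by |ΔQ| = |163 − 103| = 60.
DWL = ½ · t · |ΔQ| = ½ · 27 · 60 = 810.

Deadweight loss = 810.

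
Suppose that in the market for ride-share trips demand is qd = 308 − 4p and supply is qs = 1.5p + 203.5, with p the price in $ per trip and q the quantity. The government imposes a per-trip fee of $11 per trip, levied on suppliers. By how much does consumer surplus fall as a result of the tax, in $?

Before the tax: set 308 − 4p = 1.5p + 203.5 → p* = $19, q* = 232.
With the tax collected from suppliers, supply shifts: qs = 1.5(p − 11) + 203.5.
Solving gives q = 220 with consumers paying $22 and suppliers receiving $11 (the $11 wedge).
ΔCS is the trapezoid between Q = 220 and Q = 232 of height $3: ½ · (232 + 220) · 3 = $678.

Consumer surplus falls by $678.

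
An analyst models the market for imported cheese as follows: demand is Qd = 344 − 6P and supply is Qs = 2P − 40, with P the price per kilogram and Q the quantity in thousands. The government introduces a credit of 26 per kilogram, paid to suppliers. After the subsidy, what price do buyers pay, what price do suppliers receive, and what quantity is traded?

Buyers pay 41.5; suppliers receive 67.5; quantity = 95.

Without the subsidy, 344 − 6P = 2P − 40 gives 8P = 384, so P* = 48 and Q* = 56.
With a per-unit subsidy paid to suppliers, each receives P + 26 per unit sold, so supply becomes Qs = 2(P + 26) − 40.
Solving gives Q = 95 with buyers paying 41.5 and suppliers receiving 67.5 (the 26 wedge).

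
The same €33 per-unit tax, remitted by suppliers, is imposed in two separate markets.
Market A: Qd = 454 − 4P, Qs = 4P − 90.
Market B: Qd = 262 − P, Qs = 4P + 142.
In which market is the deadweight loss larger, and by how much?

Market A, by €653.4.

Market A: pre-tax P* = €68, Q* = 182; post-tax Q = 116; deadweight loss = €1089.
Market B: pre-tax P* = €24, Q* = 238; post-tax Q = 211.6; deadweight loss = €435.6.
Difference: €1089 vs €435.6 → market A is larger by €653.4.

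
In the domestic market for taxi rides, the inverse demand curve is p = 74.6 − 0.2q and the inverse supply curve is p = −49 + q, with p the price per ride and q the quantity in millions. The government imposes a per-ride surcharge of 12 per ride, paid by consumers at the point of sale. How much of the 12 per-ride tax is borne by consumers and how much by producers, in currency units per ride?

Consumers bear 2 per ride; producers bear 10 per ride.

Rewrite in direct form: qd = 373 − 5p and qs = p + 49.
Before the tax: set 373 − 5p = p + 49 → p* = 54, q* = 103.
With the tax collected from consumers, demand (in seller-price terms) shifts: qd = 373 − 5(p + 12).
Solving gives q = 93 with consumers paying 56 and producers receiving 44 (the 12 wedge).
Burden on consumers: 2; on producers: 10. (They sum to 12.)
The less price-elastic side of the market bears the larger share of a per-unit tax.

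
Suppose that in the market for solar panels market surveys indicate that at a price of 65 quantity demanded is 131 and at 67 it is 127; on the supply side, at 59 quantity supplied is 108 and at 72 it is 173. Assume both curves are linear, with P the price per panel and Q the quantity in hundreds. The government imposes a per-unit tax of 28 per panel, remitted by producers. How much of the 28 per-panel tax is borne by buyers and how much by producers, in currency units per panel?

Demand slope: (127 − 131)/(67 − 65) = -2, so Qd = 261 − 2P.
Supply slope: (173 − 108)/(72 − 59) = 5, so Qs = 5P − 187.
Without the tax, 261 − 2P = 5P − 187 gives 7P = 448, so P* = 64 and Q* = 133.
With the tax collected from producers, supply shifts: Qs = 5(P − 28) − 187.
Solving gives Q = 93 with buyers paying 84 and producers receiving 56 (the 28 wedge).
Burden on buyers: 20; on producers: 8. (They sum to 28.)
The less price-elastic side of the market bears the larger share of a per-unit tax.

Buyers bear 20 per panel; producers bear 8 per panel.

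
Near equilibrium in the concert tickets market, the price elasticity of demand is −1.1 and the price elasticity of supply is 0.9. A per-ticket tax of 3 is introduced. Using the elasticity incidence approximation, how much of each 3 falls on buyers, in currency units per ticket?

Buyers bear ≈ 1.35 per ticket.

Incidence ratio: buyers' share ≈ εs / (εs + |εd|) = 0.9 / (0.9 + 1.1) = 0.45.
So buyers bear ≈ 0.45 × 3 = 1.35; producers bear 1.65.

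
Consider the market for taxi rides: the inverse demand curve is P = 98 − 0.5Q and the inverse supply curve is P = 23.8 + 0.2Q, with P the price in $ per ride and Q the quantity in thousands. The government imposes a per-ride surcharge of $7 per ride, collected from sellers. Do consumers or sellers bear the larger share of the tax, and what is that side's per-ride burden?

Rewrite in direct form: Qd = 196 − 2P and Qs = 5P − 119.
Before the tax: set 196 − 2P = 5P − 119 → P* = $45, Q* = 106.
With the tax collected from sellers, supply shifts: Qs = 5(P − 7) − 119.
New equilibrium: consumers pay $50, sellers receive $43, Q = 96. (Wedge: Pb − Ps = 7.)
Per-ride burden: consumers $5, sellers $2.
Consumers take the larger share because demand is less price-elastic here (demand slope 2 vs supply slope 5).
The less price-elastic side of the market bears the larger share of a per-unit tax.

Consumers bear the larger share: $5 per ride.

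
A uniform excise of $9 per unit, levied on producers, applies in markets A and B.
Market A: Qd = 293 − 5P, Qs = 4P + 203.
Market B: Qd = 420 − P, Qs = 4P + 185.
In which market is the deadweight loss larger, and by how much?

Market A, by $57.6.

Market A: pre-tax P* = $10, Q* = 243; post-tax Q = 223; deadweight loss = $90.
Market B: pre-tax P* = $47, Q* = 373; post-tax Q = 365.8; deadweight loss = $32.4.
Difference: $90 vs $32.4 → market A is larger by $57.6.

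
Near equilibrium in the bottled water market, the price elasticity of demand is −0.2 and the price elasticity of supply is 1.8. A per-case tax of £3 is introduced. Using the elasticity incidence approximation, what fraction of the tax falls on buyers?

Incidence ratio: buyers' share ≈ εs / (εs + |εd|) = 1.8 / (1.8 + 0.2) = 0.9.
Supply is the more elastic side, so buyers bear the larger share.

Buyers' share ≈ 0.9.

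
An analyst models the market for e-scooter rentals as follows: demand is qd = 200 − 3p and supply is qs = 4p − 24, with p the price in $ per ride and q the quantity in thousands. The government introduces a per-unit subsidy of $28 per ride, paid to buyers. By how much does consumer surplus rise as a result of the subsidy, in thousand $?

Without the subsidy, 200 − 3p = 4p − 24 gives 7p = 224, so p* = $32 and q* = 104.
With a per-unit subsidy paid to buyers, each effectively pays p − 28, so demand becomes qd = 200 − 3(p − 28).
Solving gives q = 152 with buyers paying $16 and suppliers receiving $44 (the $28 wedge).
ΔCS is the trapezoid between Q = 152 and Q = 104 of height $16: ½ · (104 + 152) · 16 = $2048.

Consumer surplus rises by $2048 thousand.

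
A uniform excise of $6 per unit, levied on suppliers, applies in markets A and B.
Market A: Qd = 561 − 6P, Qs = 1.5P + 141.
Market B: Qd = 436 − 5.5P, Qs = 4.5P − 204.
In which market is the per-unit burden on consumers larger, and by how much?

Market B, by $1.5.

Market A: pre-tax P* = $56, Q* = 225; post-tax Q = 217.8; per-unit burden on consumers = $1.2.
Market B: pre-tax P* = $64, Q* = 84; post-tax Q = 69.15; per-unit burden on consumers = $2.7.
Difference: $1.2 vs $2.7 → market B is larger by $1.5.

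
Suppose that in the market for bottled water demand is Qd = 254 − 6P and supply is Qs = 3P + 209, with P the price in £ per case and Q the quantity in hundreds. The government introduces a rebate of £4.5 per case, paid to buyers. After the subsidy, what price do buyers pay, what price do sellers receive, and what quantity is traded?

Without the subsidy, 254 − 6P = 3P + 209 gives 9P = 45, so P* = £5 and Q* = 224.
With a per-unit subsidy paid to buyers, each effectively pays P − 4.5, so demand becomes Qd = 254 − 6(P − 4.5).
New equilibrium: buyers pay £3.5, sellers receive £8, Q = 233. (Wedge: Pb − Ps = −4.5.)

Buyers pay £3.5; sellers receive £8; quantity = 233.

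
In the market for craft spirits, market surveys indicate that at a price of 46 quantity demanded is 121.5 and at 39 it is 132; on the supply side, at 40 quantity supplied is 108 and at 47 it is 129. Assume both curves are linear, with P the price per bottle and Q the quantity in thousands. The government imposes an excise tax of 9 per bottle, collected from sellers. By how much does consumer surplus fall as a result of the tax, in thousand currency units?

Consumer surplus falls by 711 thousand.

Demand slope: (132 − 121.5)/(39 − 46) = -1.5, so Qd = 190.5 − 1.5P.
Supply slope: (129 − 108)/(47 − 40) = 3, so Qs = 3P − 12.
Before the tax: set 190.5 − 1.5P = 3P − 12 → P* = 45, Q* = 123.
With the tax collected from sellers, supply shifts: Qs = 3(P − 9) − 12.
New equilibrium: buyers pay 51, sellers receive 42, Q = 114. (Wedge: Pb − Ps = 9.)
ΔCS is the trapezoid between Q = 114 and Q = 123 of height 6: ½ · (123 + 114) · 6 = 711.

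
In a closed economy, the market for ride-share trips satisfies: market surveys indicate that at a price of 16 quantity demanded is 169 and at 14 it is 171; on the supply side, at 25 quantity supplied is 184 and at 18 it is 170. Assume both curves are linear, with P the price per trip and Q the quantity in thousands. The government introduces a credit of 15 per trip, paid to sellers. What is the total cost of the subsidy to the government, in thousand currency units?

Government outlay = 2670 thousand.

Demand slope: (171 − 169)/(14 − 16) = -1, so Qd = 185 − P.
Supply slope: (170 − 184)/(18 − 25) = 2, so Qs = 2P + 134.
Before the subsidy: set 185 − P = 2P + 134 → P* = 17, Q* = 168.
With a per-unit subsidy paid to sellers, each receives P + 15 per unit sold, so supply becomes Qs = 2(P + 15) + 134.
New equilibrium: consumers pay 7, sellers receive 22, Q = 178. (Wedge: Pb − Ps = −15.)
Outlay = t · Q = 15 · 178 = 2670.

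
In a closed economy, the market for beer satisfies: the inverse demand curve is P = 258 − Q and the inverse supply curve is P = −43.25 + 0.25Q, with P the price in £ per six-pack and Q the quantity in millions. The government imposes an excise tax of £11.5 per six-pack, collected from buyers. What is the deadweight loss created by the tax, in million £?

Deadweight loss = £52.9 million.

Rewrite in direct form: Qd = 258 − P and Qs = 4P + 173.
Before the tax: set 258 − P = 4P + 173 → P* = £17, Q* = 241.
With the tax collected from buyers, demand (in seller-price terms) shifts: Qd = 258 − (P + 11.5).
Solving gives Q = 231.8 with buyers paying £26.2 and producers receiving £14.7 (the £11.5 wedge).
Quantity falls by |ΔQ| = |241 − 231.8| = 9.2.
DWL = ½ · t · |ΔQ| = ½ · 11.5 · 9.2 = £52.9.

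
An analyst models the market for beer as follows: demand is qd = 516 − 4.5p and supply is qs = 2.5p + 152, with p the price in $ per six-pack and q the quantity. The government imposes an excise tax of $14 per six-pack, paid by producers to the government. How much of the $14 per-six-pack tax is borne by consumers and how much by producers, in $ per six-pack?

Before the tax: set 516 − 4.5p = 2.5p + 152 → p* = $52, q* = 282.
With the tax collected from producers, supply shifts: qs = 2.5(p − 14) + 152.
New equilibrium: consumers pay $57, producers receive $43, q = 259.5. (Wedge: pb − ps = 14.)
Burden on consumers: $5; on producers: $9. (They sum to $14.)

Consumers bear $5 per six-pack; producers bear $9 per six-pack.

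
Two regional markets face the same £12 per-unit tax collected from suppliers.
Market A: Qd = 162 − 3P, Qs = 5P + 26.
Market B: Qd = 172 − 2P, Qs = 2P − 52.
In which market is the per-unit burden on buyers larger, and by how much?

Market A, by £1.5.

Market A: pre-tax P* = £17, Q* = 111; post-tax Q = 88.5; per-unit burden on buyers = £7.5.
Market B: pre-tax P* = £56, Q* = 60; post-tax Q = 48; per-unit burden on buyers = £6.
Difference: £7.5 vs £6 → market A is larger by £1.5.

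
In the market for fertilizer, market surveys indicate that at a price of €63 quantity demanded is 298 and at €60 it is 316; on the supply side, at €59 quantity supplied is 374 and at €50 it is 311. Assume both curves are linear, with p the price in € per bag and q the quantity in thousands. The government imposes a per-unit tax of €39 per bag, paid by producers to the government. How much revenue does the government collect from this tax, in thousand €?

Demand slope: (316 − 298)/(60 − 63) = -6, so qd = 676 − 6p.
Supply slope: (311 − 374)/(50 − 59) = 7, so qs = 7p − 39.
Without the tax, 676 − 6p = 7p − 39 gives 13p = 715, so p* = €55 and q* = 346.
With the tax collected from producers, supply shifts: qs = 7(p − 39) − 39.
New equilibrium: consumers pay €76, producers receive €37, q = 220. (Wedge: pb − ps = 39.)
Revenue = t · Q = 39 · 220 = €8580.

Tax revenue = €8580 thousand.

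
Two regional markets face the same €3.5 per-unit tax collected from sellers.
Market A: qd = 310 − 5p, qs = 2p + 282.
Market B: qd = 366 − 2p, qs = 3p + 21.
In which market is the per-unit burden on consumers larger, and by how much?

Market A: pre-tax p* = €4, q* = 290; post-tax q = 285; per-unit burden on consumers = €1.
Market B: pre-tax p* = €69, q* = 228; post-tax q = 223.8; per-unit burden on consumers = €2.1.
Difference: €1 vs €2.1 → market B is larger by €1.1.

Market B, by €1.1.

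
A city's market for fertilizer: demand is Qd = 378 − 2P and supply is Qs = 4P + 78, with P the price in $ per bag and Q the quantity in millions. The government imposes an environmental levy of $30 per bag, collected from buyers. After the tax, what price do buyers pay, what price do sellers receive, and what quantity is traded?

Buyers pay $70; sellers receive $40; quantity = 238.

Before the tax: set 378 − 2P = 4P + 78 → P* = $50, Q* = 278.
With the tax collected from buyers, demand (in seller-price terms) shifts: Qd = 378 − 2(P + 30).
Solving gives Q = 238 with buyers paying $70 and sellers receiving $40 (the $30 wedge).
The less price-elastic side of the market bears the larger share of a per-unit tax.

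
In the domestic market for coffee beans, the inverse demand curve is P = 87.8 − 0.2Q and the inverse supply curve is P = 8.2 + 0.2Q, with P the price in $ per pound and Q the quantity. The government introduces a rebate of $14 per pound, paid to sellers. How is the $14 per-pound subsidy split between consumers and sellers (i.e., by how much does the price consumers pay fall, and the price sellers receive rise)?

Consumers gain $7 per pound; sellers gain $7 per pound.

Inverting to Q(P) form: Qd = 439 − 5P; Qs = 5P − 41.
Before the subsidy: set 439 − 5P = 5P − 41 → P* = $48, Q* = 199.
With a per-unit subsidy paid to sellers, each receives P + 14 per unit sold, so supply becomes Qs = 5(P + 14) − 41.
New equilibrium: consumers pay $41, sellers receive $55, Q = 234. (Wedge: Pb − Ps = −14.)
Gain to consumers: $7; to sellers: $7. (They sum to $14.)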